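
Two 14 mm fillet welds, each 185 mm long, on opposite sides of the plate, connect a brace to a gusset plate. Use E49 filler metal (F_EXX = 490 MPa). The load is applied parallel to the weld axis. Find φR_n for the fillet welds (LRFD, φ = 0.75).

φR_n ≈ 808 kN

Effective throat t_e = 0.707 × 14 = 9.898 mm.
Total length L = 370 mm; A_we = 9.898 × 370 = 3662 mm².
F_nw = 0.6 F_EXX = 0.6 × 490 = 294 MPa.
φR_n = 0.75 × 294 × 3662 × 10⁻³ = 807.5 kN.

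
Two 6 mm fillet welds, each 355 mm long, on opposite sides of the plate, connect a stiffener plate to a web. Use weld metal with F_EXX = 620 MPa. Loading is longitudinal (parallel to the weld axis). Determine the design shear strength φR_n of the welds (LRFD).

φR_n ≈ 840 kN

Effective throat t_e = 0.707 × 6 = 4.242 mm.
Total length L = 710 mm; A_we = 4.242 × 710 = 3012 mm².
F_nw = 0.6 F_EXX = 0.6 × 620 = 372 MPa.
φR_n = 0.75 × 372 × 3012 × 10⁻³ = 840.3 kN.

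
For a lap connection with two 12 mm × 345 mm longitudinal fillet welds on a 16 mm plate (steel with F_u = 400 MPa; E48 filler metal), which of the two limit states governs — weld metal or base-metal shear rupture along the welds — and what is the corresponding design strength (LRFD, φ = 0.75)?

E48XX → F_EXX = 480 MPa.
t_e = 0.707 × 12 = 8.484 mm; L = 690 mm.
Weld metal: φR_n = 0.75 × 0.6 × 480 × 8.484 × 690 × 10⁻³ = 1264 kN.
Base metal (shear rupture): φR_n = 0.75 × 0.6 × 400 × 16 × 690 × 10⁻³ = 1987 kN.
Governing: weld metal.

φR_n ≈ 1260 kN (weld metal governs)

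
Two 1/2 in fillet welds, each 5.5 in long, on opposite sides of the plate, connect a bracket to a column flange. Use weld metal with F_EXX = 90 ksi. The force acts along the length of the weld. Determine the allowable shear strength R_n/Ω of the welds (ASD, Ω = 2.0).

Effective throat t_e = 0.707 × 0.5 = 0.3535 in.
Total length L = 11 in; A_we = 0.3535 × 11 = 3.888 in².
F_nw = 0.6 F_EXX = 0.6 × 90 = 54 ksi.
R_n = 54 × 3.888 = 210 kip; R_n/Ω = 210/2.0 = 105 kip.

R_n/Ω ≈ 105 kip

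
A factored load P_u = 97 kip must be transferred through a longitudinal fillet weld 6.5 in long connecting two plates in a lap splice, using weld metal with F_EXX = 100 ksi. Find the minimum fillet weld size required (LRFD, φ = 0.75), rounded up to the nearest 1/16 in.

Total weld length L = 6.5 in.
Required throat t_e = P_u / (φ × 0.6 F_EXX × L) = 97 / (0.75 × 0.6 × 100 × 6.5) = 0.3316 in.
Required leg w = t_e / 0.707 = 0.4691 in → use 1/2 in.

w = 1/2 in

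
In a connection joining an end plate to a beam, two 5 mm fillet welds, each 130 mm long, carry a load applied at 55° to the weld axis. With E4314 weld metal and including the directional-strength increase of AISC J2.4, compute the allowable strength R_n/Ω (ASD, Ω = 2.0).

R_n/Ω ≈ 163 kN

E43XX → F_EXX = 430 MPa.
t_e = 0.707 × 5 = 3.535 mm; A_we = 3.535 × 260 = 919.1 mm².
Directional factor: 1.0 + 0.5 sin^1.5(55°) = 1.371.
F_nw = 0.6 × 430 × 1.371 = 353.6 MPa.
R_n/Ω = (353.6 × 919.1) / 2.0 × 10⁻³ = 162.5 kN.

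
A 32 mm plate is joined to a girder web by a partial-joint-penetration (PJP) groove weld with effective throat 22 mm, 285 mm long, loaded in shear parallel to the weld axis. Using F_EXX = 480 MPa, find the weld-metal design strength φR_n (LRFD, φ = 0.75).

Effective throat (given) t_e = 22 mm.
A_we = 22 × 285 = 6270 mm².
F_nw = 0.6 F_EXX = 288 MPa.
φR_n = 0.75 × 288 × 6270 × 10⁻³ = 1354 kN.

φR_n ≈ 1350 kN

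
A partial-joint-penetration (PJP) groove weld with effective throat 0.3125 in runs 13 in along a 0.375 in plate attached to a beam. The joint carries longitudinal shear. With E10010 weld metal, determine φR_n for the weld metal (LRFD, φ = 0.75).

φR_n ≈ 183 kips

E100XX → F_EXX = 100 ksi.
Effective throat (given) t_e = 0.3125 in.
A_we = 0.3125 × 13 = 4.062 in².
F_nw = 0.6 F_EXX = 60 ksi.
φR_n = 0.75 × 60 × 4.062 = 182.8 kips.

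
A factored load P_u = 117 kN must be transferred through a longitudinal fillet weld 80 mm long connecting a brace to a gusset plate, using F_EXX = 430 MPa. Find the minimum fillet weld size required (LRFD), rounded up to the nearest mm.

Total weld length L = 80 mm.
Required throat t_e = P_u / (φ × 0.6 F_EXX × L) = 117 / (0.75 × 0.6 × 430 × 80 × 10⁻³) = 7.558 mm.
Required leg w = t_e / 0.707 = 10.69 mm → use 11 mm.

w = 11 mm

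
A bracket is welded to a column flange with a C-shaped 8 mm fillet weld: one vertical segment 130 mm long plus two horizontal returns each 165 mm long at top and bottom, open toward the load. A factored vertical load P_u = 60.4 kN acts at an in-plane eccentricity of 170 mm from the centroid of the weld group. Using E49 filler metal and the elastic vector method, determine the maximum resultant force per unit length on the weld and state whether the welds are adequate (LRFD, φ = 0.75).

E49XX → F_EXX = 490 MPa.
Total weld length L_w = 460 mm. Treat welds as unit-width lines.
Centroid: x̄ = 2×165×82.5 / 460 = 59.18 mm from the vertical weld.
Polar moment about centroid: J = I_x + I_y = [130³/12 + 2×165×65²] + [130×59.18² + 2(165³/12 + 165×23.32²)] = 2961000 mm³.
Direct shear f_v = P/L_w = 60.4×10³ / 460 = 131.3 N/mm (vertical).
Torsion M = P·e = 60.4×10³ × 170 = 10268000 N·mm.
Critical point at (x, y) = (105.8, 65) from centroid. f_tx = M·y/J = 225.4 N/mm; f_ty = M·x/J = 367 N/mm.
Resultant f_max = √[f_tx² + (f_v + f_ty)²] = √[225.4² + (131.3 + 367)²] = 546.9 N/mm.
Capacity per unit length: φr_n = 0.75 × 0.6 × 490 × (0.707 × 8) = 1247 N/mm.
546.9 ≤ 1247 → adequate.

f_max ≈ 547 N/mm; adequate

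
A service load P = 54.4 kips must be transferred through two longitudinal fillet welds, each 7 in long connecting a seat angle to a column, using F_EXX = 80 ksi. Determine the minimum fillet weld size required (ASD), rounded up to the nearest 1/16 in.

Total weld length L = 14 in.
Required throat t_e = P × Ω / (0.6 F_EXX × L) = 54.4 × 2.0 / (0.6 × 80 × 14) = 0.1619 in.
Required leg w = t_e / 0.707 = 0.229 in → use 1/4 in.

w = 1/4 in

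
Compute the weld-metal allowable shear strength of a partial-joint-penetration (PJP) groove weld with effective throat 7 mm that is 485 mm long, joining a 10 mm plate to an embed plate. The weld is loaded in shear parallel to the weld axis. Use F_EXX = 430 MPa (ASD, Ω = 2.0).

Effective throat (given) t_e = 7 mm.
A_we = 7 × 485 = 3395 mm².
F_nw = 0.6 F_EXX = 258 MPa.
R_n/Ω = (258 × 3395) / 2.0 × 10⁻³ = 438 kN.

R_n/Ω ≈ 438 kN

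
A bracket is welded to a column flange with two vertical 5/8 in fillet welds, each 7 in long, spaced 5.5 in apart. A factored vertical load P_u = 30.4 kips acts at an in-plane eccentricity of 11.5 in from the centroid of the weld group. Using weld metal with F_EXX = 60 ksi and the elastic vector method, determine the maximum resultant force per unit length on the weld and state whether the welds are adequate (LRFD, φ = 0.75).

Total weld length L_w = 14 in. Treat welds as unit-width lines.
Polar moment about centroid: J = 2[d³/12 + d(b/2)²] = 2[7³/12 + 7×2.75²] = 163 in³.
Direct shear f_v = P/L_w = 30.4 / 14 = 2.171 kip/in (vertical).
Torsion M = P·e = 30.4 × 11.5 = 349.6 kip·in.
Critical point at (x, y) = (2.75, 3.5) from centroid. f_tx = M·y/J = 7.505 kip/in; f_ty = M·x/J = 5.897 kip/in.
Resultant f_max = √[f_tx² + (f_v + f_ty)²] = √[7.505² + (2.171 + 5.897)²] = 11.02 kip/in.
Capacity per unit length: φr_n = 0.75 × 0.6 × 60 × (0.707 × 0.625) = 11.93 kip/in.
11.02 ≤ 11.93 → adequate.

f_max ≈ 11 kip/in; adequate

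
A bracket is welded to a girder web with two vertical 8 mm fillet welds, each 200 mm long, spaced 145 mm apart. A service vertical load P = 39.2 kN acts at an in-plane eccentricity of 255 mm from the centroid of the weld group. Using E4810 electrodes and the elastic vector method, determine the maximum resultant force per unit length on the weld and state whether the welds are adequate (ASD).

E48XX → F_EXX = 480 MPa.
Total weld length L_w = 400 mm. Treat welds as unit-width lines.
Polar moment about centroid: J = 2[d³/12 + d(b/2)²] = 2[200³/12 + 200×72.5²] = 3436000 mm³.
Direct shear f_v = P/L_w = 39.2×10³ / 400 = 98 N/mm (vertical).
Torsion M = P·e = 39.2×10³ × 255 = 9996000 N·mm.
Critical point at (x, y) = (72.5, 100) from centroid. f_tx = M·y/J = 290.9 N/mm; f_ty = M·x/J = 210.9 N/mm.
Resultant f_max = √[f_tx² + (f_v + f_ty)²] = √[290.9² + (98 + 210.9)²] = 424.4 N/mm.
Capacity per unit length: r_n/Ω = (1/2.0) × 0.6 × 480 × (0.707 × 8) = 814.5 N/mm.
424.4 ≤ 814.5 → adequate.

f_max ≈ 424 N/mm; adequate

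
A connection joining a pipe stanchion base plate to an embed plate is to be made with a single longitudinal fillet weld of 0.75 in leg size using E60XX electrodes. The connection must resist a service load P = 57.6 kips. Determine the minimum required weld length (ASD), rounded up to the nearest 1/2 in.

L = 6.5 in

E60XX → F_EXX = 60 ksi.
Throat t_e = 0.707 × 0.75 = 0.5302 in.
r_n/Ω = (0.6 × 60 × 0.5302) / 2.0 = 9.544 kip/in.
L_req = P / (r_n/Ω) = 57.6 / 9.544 = 6.035 in total.
Round up → use L = 6.5 in.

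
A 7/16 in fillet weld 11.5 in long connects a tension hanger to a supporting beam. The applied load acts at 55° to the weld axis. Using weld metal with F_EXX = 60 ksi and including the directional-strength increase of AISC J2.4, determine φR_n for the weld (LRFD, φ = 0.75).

t_e = 0.707 × 0.4375 = 0.3093 in; A_we = 0.3093 × 11.5 = 3.557 in².
Directional factor: 1.0 + 0.5 sin^1.5(55°) = 1.371.
F_nw = 0.6 × 60 × 1.371 = 49.35 ksi.
φR_n = 0.75 × 49.35 × 3.557 = 131.6 kips.

φR_n ≈ 132 kips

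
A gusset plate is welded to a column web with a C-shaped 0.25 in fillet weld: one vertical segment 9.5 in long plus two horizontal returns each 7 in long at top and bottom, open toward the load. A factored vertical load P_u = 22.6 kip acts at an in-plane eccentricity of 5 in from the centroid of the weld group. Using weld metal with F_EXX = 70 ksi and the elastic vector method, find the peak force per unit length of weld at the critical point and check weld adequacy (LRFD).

Total weld length L_w = 23.5 in. Treat welds as unit-width lines.
Centroid: x̄ = 2×7×3.5 / 23.5 = 2.085 in from the vertical weld.
Polar moment about centroid: J = I_x + I_y = [9.5³/12 + 2×7×4.75²] + [9.5×2.085² + 2(7³/12 + 7×1.415²)] = 513.8 in³.
Direct shear f_v = P/L_w = 22.6 / 23.5 = 0.9617 kip/in (vertical).
Torsion M = P·e = 22.6 × 5 = 113 kip·in.
Critical point at (x, y) = (4.915, 4.75) from centroid. f_tx = M·y/J = 1.045 kip/in; f_ty = M·x/J = 1.081 kip/in.
Resultant f_max = √[f_tx² + (f_v + f_ty)²] = √[1.045² + (0.9617 + 1.081)²] = 2.294 kip/in.
Capacity per unit length: φr_n = 0.75 × 0.6 × 70 × (0.707 × 0.25) = 5.568 kip/in.
2.294 ≤ 5.568 → adequate.

f_max ≈ 2.29 kip/in; adequate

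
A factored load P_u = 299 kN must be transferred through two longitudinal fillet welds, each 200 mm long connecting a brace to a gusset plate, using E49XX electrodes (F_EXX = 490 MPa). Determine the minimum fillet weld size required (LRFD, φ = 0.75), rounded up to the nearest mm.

Total weld length L = 400 mm.
Required throat t_e = P_u / (φ × 0.6 F_EXX × L) = 299 / (0.75 × 0.6 × 490 × 400 × 10⁻³) = 3.39 mm.
Required leg w = t_e / 0.707 = 4.795 mm → use 5 mm.

w = 5 mm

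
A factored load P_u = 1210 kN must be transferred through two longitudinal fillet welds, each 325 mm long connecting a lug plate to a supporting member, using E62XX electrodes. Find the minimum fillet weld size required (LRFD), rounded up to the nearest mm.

w = 10 mm

E62XX → F_EXX = 620 MPa.
Total weld length L = 650 mm.
Required throat t_e = P_u / (φ × 0.6 F_EXX × L) = 1210 / (0.75 × 0.6 × 620 × 650 × 10⁻³) = 6.672 mm.
Required leg w = t_e / 0.707 = 9.437 mm → use 10 mm.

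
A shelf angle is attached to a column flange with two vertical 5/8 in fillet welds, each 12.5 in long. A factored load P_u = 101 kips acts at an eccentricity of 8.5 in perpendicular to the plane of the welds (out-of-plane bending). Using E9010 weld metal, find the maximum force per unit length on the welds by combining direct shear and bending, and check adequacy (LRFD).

E90XX → F_EXX = 90 ksi.
L_w = 2 × 12.5 = 25 in; section modulus (unit throat) S = 2 × L²/6 = 52.08 in².
Direct shear f_v = P/L_w = 101/25 = 4.04 kip/in.
Moment M = P × e = 101 × 8.5 = 858.5 kip·in; bending f_b = M/S = 16.48 kip/in.
f_max = √(f_v² + f_b²) = √(4.04² + 16.48²) = 16.97 kip/in.
φr_n = 0.75 × 0.6 × 90 × (0.707 × 0.625) = 17.9 kip/in → adequate.

f_max ≈ 17 kip/in; adequate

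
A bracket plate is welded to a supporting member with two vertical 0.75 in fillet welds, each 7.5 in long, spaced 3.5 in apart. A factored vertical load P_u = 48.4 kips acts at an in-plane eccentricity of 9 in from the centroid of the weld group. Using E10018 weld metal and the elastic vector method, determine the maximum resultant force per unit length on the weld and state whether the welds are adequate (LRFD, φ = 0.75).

E100XX → F_EXX = 100 ksi.
Total weld length L_w = 15 in. Treat welds as unit-width lines.
Polar moment about centroid: J = 2[d³/12 + d(b/2)²] = 2[7.5³/12 + 7.5×1.75²] = 116.2 in³.
Direct shear f_v = P/L_w = 48.4 / 15 = 3.227 kip/in (vertical).
Torsion M = P·e = 48.4 × 9 = 435.6 kip·in.
Critical point at (x, y) = (1.75, 3.75) from centroid. f_tx = M·y/J = 14.05 kip/in; f_ty = M·x/J = 6.557 kip/in.
Resultant f_max = √[f_tx² + (f_v + f_ty)²] = √[14.05² + (3.227 + 6.557)²] = 17.12 kip/in.
Capacity per unit length: φr_n = 0.75 × 0.6 × 100 × (0.707 × 0.75) = 23.86 kip/in.
17.12 ≤ 23.86 → adequate.

f_max ≈ 17.1 kip/in; adequate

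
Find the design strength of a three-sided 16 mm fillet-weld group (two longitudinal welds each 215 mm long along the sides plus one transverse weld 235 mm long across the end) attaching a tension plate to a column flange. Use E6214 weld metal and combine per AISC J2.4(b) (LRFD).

φR_n ≈ 2270 kN

E62XX → F_EXX = 620 MPa.
t_e = 0.707 × 16 = 11.31 mm.
R_nwl = 0.6 × 620 × 11.31 × 430 × 10⁻³ = 1809 kN (longitudinal, 2 welds).
R_nwt = 0.6 × 620 × 11.31 × 235 × 10⁻³ = 988.9 kN (transverse, base value).
(i) R_nwl + R_nwt = 2798 kN; (ii) 0.85 R_nwl + 1.5 R_nwt = 3021 kN.
R_n = max = 3021 kN [governs: (ii)]; φR_n = 2266 kN.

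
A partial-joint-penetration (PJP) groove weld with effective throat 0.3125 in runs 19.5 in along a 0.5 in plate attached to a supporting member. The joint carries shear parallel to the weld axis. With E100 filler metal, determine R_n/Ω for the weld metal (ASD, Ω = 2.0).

E100XX → F_EXX = 100 ksi.
Effective throat (given) t_e = 0.3125 in.
A_we = 0.3125 × 19.5 = 6.094 in².
F_nw = 0.6 F_EXX = 60 ksi.
R_n/Ω = (60 × 6.094) / 2.0 = 182.8 kips.

R_n/Ω ≈ 183 kips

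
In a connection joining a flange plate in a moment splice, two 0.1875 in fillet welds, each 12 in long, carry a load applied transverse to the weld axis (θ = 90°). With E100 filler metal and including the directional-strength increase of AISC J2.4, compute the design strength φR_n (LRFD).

E100XX → F_EXX = 100 ksi.
t_e = 0.707 × 0.1875 = 0.1326 in; A_we = 0.1326 × 24 = 3.181 in².
Directional factor: 1.0 + 0.5 sin^1.5(90°) = 1.5.
F_nw = 0.6 × 100 × 1.5 = 90 ksi.
φR_n = 0.75 × 90 × 3.181 = 214.8 kips.

φR_n ≈ 215 kips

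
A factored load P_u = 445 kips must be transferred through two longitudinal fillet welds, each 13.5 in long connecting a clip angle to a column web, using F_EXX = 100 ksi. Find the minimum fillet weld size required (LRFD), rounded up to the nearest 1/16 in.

w = 9/16 in

Total weld length L = 27 in.
Required throat t_e = P_u / (φ × 0.6 F_EXX × L) = 445 / (0.75 × 0.6 × 100 × 27) = 0.3663 in.
Required leg w = t_e / 0.707 = 0.518 in → use 9/16 in.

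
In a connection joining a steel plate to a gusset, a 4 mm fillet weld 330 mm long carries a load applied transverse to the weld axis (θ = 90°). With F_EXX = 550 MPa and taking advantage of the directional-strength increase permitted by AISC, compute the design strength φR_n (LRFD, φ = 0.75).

φR_n ≈ 346 kN

t_e = 0.707 × 4 = 2.828 mm; A_we = 2.828 × 330 = 933.2 mm².
Directional factor: 1.0 + 0.5 sin^1.5(90°) = 1.5.
F_nw = 0.6 × 550 × 1.5 = 495 MPa.
φR_n = 0.75 × 495 × 933.2 × 10⁻³ = 346.5 kN.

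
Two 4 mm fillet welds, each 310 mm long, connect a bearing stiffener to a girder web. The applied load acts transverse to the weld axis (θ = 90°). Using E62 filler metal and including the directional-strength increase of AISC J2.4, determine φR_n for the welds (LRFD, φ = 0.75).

φR_n ≈ 734 kN

E62XX → F_EXX = 620 MPa.
t_e = 0.707 × 4 = 2.828 mm; A_we = 2.828 × 620 = 1753 mm².
Directional factor: 1.0 + 0.5 sin^1.5(90°) = 1.5.
F_nw = 0.6 × 620 × 1.5 = 558 MPa.
φR_n = 0.75 × 558 × 1753 × 10⁻³ = 733.8 kN.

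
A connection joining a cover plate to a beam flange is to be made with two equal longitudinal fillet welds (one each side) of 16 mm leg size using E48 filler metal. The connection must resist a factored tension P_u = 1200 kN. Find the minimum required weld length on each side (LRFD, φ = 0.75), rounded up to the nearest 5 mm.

E48XX → F_EXX = 480 MPa.
Throat t_e = 0.707 × 16 = 11.31 mm.
φr_n = 0.75 × 0.6 × 480 × 11.31 × 10⁻³ = 2.443 kN/mm.
L_req = P_u / φr_n = 1200 / 2.443 = 491.1 mm total.
Per side: 491.1 / 2 = 245.6 mm.
Round up → use L = 250 mm on each side.

L = 250 mm on each side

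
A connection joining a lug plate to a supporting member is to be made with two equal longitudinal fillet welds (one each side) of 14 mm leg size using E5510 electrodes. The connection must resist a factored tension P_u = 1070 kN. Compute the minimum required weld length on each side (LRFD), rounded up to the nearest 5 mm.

L = 220 mm on each side

E55XX → F_EXX = 550 MPa.
Throat t_e = 0.707 × 14 = 9.898 mm.
φr_n = 0.75 × 0.6 × 550 × 9.898 × 10⁻³ = 2.45 kN/mm.
L_req = P_u / φr_n = 1070 / 2.45 = 436.8 mm total.
Per side: 436.8 / 2 = 218.4 mm.
Round up → use L = 220 mm on each side.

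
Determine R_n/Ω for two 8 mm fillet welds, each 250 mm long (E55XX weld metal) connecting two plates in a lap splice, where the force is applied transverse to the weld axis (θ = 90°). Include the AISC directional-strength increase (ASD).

R_n/Ω ≈ 700 kN

E55XX → F_EXX = 550 MPa.
t_e = 0.707 × 8 = 5.656 mm; A_we = 5.656 × 500 = 2828 mm².
Directional factor: 1.0 + 0.5 sin^1.5(90°) = 1.5.
F_nw = 0.6 × 550 × 1.5 = 495 MPa.
R_n/Ω = (495 × 2828) / 2.0 × 10⁻³ = 699.9 kN.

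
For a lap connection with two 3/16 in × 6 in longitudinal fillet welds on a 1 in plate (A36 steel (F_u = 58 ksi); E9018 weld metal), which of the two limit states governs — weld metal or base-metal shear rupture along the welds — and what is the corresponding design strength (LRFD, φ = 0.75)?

E90XX → F_EXX = 90 ksi.
t_e = 0.707 × 0.1875 = 0.1326 in; L = 12 in.
Weld metal: φR_n = 0.75 × 0.6 × 90 × 0.1326 × 12 = 64.43 kip.
Base metal (shear rupture): φR_n = 0.75 × 0.6 × 58 × 1 × 12 = 313.2 kip.
Governing: weld metal.

φR_n ≈ 64.4 kip (weld metal governs)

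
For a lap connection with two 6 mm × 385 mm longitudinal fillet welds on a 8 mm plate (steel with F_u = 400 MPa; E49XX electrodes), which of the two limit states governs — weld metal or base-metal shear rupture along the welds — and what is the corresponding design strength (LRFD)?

φR_n ≈ 720 kN (weld metal governs)

E49XX → F_EXX = 490 MPa.
t_e = 0.707 × 6 = 4.242 mm; L = 770 mm.
Weld metal: φR_n = 0.75 × 0.6 × 490 × 4.242 × 770 × 10⁻³ = 720.2 kN.
Base metal (shear rupture): φR_n = 0.75 × 0.6 × 400 × 8 × 770 × 10⁻³ = 1109 kN.
Governing: weld metal.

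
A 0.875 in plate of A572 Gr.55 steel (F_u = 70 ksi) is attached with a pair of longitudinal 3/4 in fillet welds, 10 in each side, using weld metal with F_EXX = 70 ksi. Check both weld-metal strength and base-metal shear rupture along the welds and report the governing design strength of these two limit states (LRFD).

t_e = 0.707 × 0.75 = 0.5302 in; L = 20 in.
Weld metal: φR_n = 0.75 × 0.6 × 70 × 0.5302 × 20 = 334.1 kip.
Base metal (shear rupture): φR_n = 0.75 × 0.6 × 70 × 0.875 × 20 = 551.2 kip.
Governing: weld metal.

φR_n ≈ 334 kip (weld metal governs)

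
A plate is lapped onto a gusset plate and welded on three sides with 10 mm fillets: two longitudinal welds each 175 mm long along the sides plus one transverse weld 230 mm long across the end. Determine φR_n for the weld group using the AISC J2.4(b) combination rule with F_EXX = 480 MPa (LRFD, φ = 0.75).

φR_n ≈ 981 kN

t_e = 0.707 × 10 = 7.07 mm.
R_nwl = 0.6 × 480 × 7.07 × 350 × 10⁻³ = 712.7 kN (longitudinal, 2 welds).
R_nwt = 0.6 × 480 × 7.07 × 230 × 10⁻³ = 468.3 kN (transverse, base value).
(i) R_nwl + R_nwt = 1181 kN; (ii) 0.85 R_nwl + 1.5 R_nwt = 1308 kN.
R_n = max = 1308 kN [governs: (ii)]; φR_n = 981.2 kN.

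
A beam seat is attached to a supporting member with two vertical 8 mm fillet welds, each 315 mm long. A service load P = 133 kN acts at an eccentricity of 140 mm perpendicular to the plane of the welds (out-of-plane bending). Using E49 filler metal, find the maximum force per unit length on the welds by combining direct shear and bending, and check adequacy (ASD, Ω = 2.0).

E49XX → F_EXX = 490 MPa.
L_w = 2 × 315 = 630 mm; section modulus (unit throat) S = 2 × L²/6 = 33080 mm².
Direct shear f_v = P/L_w = 133×10³/630 = 211.1 N/mm.
Moment M = P × e = 133×10³ × 140 = 18620000 N·mm; bending f_b = M/S = 563 N/mm.
f_max = √(f_v² + f_b²) = √(211.1² + 563²) = 601.2 N/mm.
r_n/Ω = (1/2.0) × 0.6 × 490 × (0.707 × 8) = 831.4 N/mm → adequate.

f_max ≈ 601 N/mm; adequate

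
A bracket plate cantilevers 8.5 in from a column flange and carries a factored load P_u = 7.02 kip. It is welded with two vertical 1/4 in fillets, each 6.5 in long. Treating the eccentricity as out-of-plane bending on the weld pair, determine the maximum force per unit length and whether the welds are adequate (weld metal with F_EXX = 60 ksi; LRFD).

L_w = 2 × 6.5 = 13 in; section modulus (unit throat) S = 2 × L²/6 = 14.08 in².
Direct shear f_v = P/L_w = 7.02/13 = 0.54 kip/in.
Moment M = P × e = 7.02 × 8.5 = 59.67 kip·in; bending f_b = M/S = 4.237 kip/in.
f_max = √(f_v² + f_b²) = √(0.54² + 4.237²) = 4.271 kip/in.
φr_n = 0.75 × 0.6 × 60 × (0.707 × 0.25) = 4.772 kip/in → adequate.

f_max ≈ 4.27 kip/in; adequate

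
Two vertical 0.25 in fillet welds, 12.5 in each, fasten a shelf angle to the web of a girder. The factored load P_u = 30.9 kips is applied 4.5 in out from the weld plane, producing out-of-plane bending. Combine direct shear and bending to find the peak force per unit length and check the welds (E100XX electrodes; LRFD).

E100XX → F_EXX = 100 ksi.
L_w = 2 × 12.5 = 25 in; section modulus (unit throat) S = 2 × L²/6 = 52.08 in².
Direct shear f_v = P/L_w = 30.9/25 = 1.236 kip/in.
Moment M = P × e = 30.9 × 4.5 = 139.05 kip·in; bending f_b = M/S = 2.67 kip/in.
f_max = √(f_v² + f_b²) = √(1.236² + 2.67²) = 2.942 kip/in.
φr_n = 0.75 × 0.6 × 100 × (0.707 × 0.25) = 7.954 kip/in → adequate.

f_max ≈ 2.94 kip/in; adequate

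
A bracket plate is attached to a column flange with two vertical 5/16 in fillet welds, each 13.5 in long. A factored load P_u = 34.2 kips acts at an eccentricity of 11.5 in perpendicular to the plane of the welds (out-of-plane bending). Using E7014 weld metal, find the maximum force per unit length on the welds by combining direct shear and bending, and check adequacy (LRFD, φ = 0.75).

f_max ≈ 6.6 kip/in; adequate

E70XX → F_EXX = 70 ksi.
L_w = 2 × 13.5 = 27 in; section modulus (unit throat) S = 2 × L²/6 = 60.75 in².
Direct shear f_v = P/L_w = 34.2/27 = 1.267 kip/in.
Moment M = P × e = 34.2 × 11.5 = 393.3 kip·in; bending f_b = M/S = 6.474 kip/in.
f_max = √(f_v² + f_b²) = √(1.267² + 6.474²) = 6.597 kip/in.
φr_n = 0.75 × 0.6 × 70 × (0.707 × 0.3125) = 6.96 kip/in → adequate.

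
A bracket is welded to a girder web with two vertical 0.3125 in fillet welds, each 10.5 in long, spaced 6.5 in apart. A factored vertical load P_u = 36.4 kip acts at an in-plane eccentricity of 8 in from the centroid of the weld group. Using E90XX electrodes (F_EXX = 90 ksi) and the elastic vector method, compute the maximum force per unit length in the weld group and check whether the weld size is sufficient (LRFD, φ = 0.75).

Total weld length L_w = 21 in. Treat welds as unit-width lines.
Polar moment about centroid: J = 2[d³/12 + d(b/2)²] = 2[10.5³/12 + 10.5×3.25²] = 414.8 in³.
Direct shear f_v = P/L_w = 36.4 / 21 = 1.733 kip/in (vertical).
Torsion M = P·e = 36.4 × 8 = 291.2 kip·in.
Critical point at (x, y) = (3.25, 5.25) from centroid. f_tx = M·y/J = 3.686 kip/in; f_ty = M·x/J = 2.282 kip/in.
Resultant f_max = √[f_tx² + (f_v + f_ty)²] = √[3.686² + (1.733 + 2.282)²] = 5.451 kip/in.
Capacity per unit length: φr_n = 0.75 × 0.6 × 90 × (0.707 × 0.3125) = 8.948 kip/in.
5.451 ≤ 8.948 → adequate.

f_max ≈ 5.45 kip/in; adequate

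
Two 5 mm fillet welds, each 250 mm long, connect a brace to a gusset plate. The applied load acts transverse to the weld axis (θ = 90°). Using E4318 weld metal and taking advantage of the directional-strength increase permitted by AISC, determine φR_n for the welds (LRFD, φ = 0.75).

φR_n ≈ 513 kN

E43XX → F_EXX = 430 MPa.
t_e = 0.707 × 5 = 3.535 mm; A_we = 3.535 × 500 = 1767 mm².
Directional factor: 1.0 + 0.5 sin^1.5(90°) = 1.5.
F_nw = 0.6 × 430 × 1.5 = 387 MPa.
φR_n = 0.75 × 387 × 1767 × 10⁻³ = 513 kN.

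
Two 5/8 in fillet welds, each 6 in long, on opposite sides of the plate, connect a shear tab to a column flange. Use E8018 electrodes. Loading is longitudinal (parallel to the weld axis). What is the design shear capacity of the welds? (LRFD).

E80XX → F_EXX = 80 ksi.
Effective throat t_e = 0.707 × 0.625 = 0.4419 in.
Total length L = 12 in; A_we = 0.4419 × 12 = 5.302 in².
F_nw = 0.6 F_EXX = 0.6 × 80 = 48 ksi.
φR_n = 0.75 × 48 × 5.302 = 190.9 kips.

φR_n ≈ 191 kips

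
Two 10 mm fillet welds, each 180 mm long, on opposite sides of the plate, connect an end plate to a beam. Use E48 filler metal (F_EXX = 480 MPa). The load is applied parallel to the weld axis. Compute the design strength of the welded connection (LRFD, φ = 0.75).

φR_n ≈ 550 kN

Effective throat t_e = 0.707 × 10 = 7.07 mm.
Total length L = 360 mm; A_we = 7.07 × 360 = 2545 mm².
F_nw = 0.6 F_EXX = 0.6 × 480 = 288 MPa.
φR_n = 0.75 × 288 × 2545 × 10⁻³ = 549.8 kN.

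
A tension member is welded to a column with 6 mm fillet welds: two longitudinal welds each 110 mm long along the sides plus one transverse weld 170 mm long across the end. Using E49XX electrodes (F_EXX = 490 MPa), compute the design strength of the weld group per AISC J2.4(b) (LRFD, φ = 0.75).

φR_n ≈ 413 kN

t_e = 0.707 × 6 = 4.242 mm.
R_nwl = 0.6 × 490 × 4.242 × 220 × 10⁻³ = 274.4 kN (longitudinal, 2 welds).
R_nwt = 0.6 × 490 × 4.242 × 170 × 10⁻³ = 212 kN (transverse, base value).
(i) R_nwl + R_nwt = 486.4 kN; (ii) 0.85 R_nwl + 1.5 R_nwt = 551.2 kN.
R_n = max = 551.2 kN [governs: (ii)]; φR_n = 413.4 kN.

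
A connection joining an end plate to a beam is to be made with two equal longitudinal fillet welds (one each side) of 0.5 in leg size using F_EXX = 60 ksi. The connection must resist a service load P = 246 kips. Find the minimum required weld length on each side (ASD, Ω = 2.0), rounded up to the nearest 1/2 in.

L = 19.5 in on each side

Throat t_e = 0.707 × 0.5 = 0.3535 in.
r_n/Ω = (0.6 × 60 × 0.3535) / 2.0 = 6.363 kip/in.
L_req = P / (r_n/Ω) = 246 / 6.363 = 38.66 in total.
Per side: 38.66 / 2 = 19.33 in.
Round up → use L = 19.5 in on each side.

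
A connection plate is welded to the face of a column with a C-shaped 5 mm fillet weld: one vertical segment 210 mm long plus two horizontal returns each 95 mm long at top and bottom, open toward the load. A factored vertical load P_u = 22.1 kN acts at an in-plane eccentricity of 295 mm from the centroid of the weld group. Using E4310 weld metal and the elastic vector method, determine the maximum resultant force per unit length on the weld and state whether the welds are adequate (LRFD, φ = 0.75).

f_max ≈ 292 N/mm; adequate

E43XX → F_EXX = 430 MPa.
Total weld length L_w = 400 mm. Treat welds as unit-width lines.
Centroid: x̄ = 2×95×47.5 / 400 = 22.56 mm from the vertical weld.
Polar moment about centroid: J = I_x + I_y = [210³/12 + 2×95×105²] + [210×22.56² + 2(95³/12 + 95×24.94²)] = 3234000 mm³.
Direct shear f_v = P/L_w = 22.1×10³ / 400 = 55.25 N/mm (vertical).
Torsion M = P·e = 22.1×10³ × 295 = 6519500 N·mm.
Critical point at (x, y) = (72.44, 105) from centroid. f_tx = M·y/J = 211.6 N/mm; f_ty = M·x/J = 146 N/mm.
Resultant f_max = √[f_tx² + (f_v + f_ty)²] = √[211.6² + (55.25 + 146)²] = 292.1 N/mm.
Capacity per unit length: φr_n = 0.75 × 0.6 × 430 × (0.707 × 5) = 684 N/mm.
292.1 ≤ 684 → adequate.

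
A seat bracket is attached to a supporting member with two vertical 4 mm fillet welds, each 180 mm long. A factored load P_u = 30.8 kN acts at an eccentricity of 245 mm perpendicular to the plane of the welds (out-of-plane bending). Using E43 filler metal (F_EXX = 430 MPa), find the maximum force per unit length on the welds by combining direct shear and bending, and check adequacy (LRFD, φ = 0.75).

L_w = 2 × 180 = 360 mm; section modulus (unit throat) S = 2 × L²/6 = 10800 mm².
Direct shear f_v = P/L_w = 30.8×10³/360 = 85.56 N/mm.
Moment M = P × e = 30.8×10³ × 245 = 7546000 N·mm; bending f_b = M/S = 698.7 N/mm.
f_max = √(f_v² + f_b²) = √(85.56² + 698.7²) = 703.9 N/mm.
φr_n = 0.75 × 0.6 × 430 × (0.707 × 4) = 547.2 N/mm → NOT adequate.

f_max ≈ 704 N/mm; NOT adequate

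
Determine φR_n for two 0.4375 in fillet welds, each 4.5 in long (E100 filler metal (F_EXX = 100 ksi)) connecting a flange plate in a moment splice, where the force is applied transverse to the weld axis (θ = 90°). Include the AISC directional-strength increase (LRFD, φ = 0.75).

φR_n ≈ 188 kips

t_e = 0.707 × 0.4375 = 0.3093 in; A_we = 0.3093 × 9 = 2.784 in².
Directional factor: 1.0 + 0.5 sin^1.5(90°) = 1.5.
F_nw = 0.6 × 100 × 1.5 = 90 ksi.
φR_n = 0.75 × 90 × 2.784 = 187.9 kips.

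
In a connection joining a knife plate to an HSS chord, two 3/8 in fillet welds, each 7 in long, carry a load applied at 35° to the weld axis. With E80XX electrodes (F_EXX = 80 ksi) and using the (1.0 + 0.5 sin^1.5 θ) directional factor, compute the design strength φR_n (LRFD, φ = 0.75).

t_e = 0.707 × 0.375 = 0.2651 in; A_we = 0.2651 × 14 = 3.712 in².
Directional factor: 1.0 + 0.5 sin^1.5(35°) = 1.217.
F_nw = 0.6 × 80 × 1.217 = 58.43 ksi.
φR_n = 0.75 × 58.43 × 3.712 = 162.6 kip.

φR_n ≈ 163 kip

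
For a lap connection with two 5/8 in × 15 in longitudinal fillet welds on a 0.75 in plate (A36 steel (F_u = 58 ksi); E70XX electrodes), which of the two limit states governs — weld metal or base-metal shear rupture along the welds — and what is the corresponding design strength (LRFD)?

φR_n ≈ 418 kip (weld metal governs)

E70XX → F_EXX = 70 ksi.
t_e = 0.707 × 0.625 = 0.4419 in; L = 30 in.
Weld metal: φR_n = 0.75 × 0.6 × 70 × 0.4419 × 30 = 417.6 kip.
Base metal (shear rupture): φR_n = 0.75 × 0.6 × 58 × 0.75 × 30 = 587.2 kip.
Governing: weld metal.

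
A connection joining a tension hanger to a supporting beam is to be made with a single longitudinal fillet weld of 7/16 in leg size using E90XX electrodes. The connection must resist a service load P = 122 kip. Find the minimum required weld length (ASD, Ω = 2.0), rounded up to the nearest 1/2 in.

E90XX → F_EXX = 90 ksi.
Throat t_e = 0.707 × 0.4375 = 0.3093 in.
r_n/Ω = (0.6 × 90 × 0.3093) / 2.0 = 8.351 kip/in.
L_req = P / (r_n/Ω) = 122 / 8.351 = 14.61 in total.
Round up → use L = 15 in.

L = 15 in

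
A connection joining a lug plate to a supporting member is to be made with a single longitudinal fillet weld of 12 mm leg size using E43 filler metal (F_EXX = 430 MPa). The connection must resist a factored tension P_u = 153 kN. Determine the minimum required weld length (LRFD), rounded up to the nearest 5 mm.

Throat t_e = 0.707 × 12 = 8.484 mm.
φr_n = 0.75 × 0.6 × 430 × 8.484 × 10⁻³ = 1.642 kN/mm.
L_req = P_u / φr_n = 153 / 1.642 = 93.2 mm total.
Round up → use L = 95 mm.

L = 95 mm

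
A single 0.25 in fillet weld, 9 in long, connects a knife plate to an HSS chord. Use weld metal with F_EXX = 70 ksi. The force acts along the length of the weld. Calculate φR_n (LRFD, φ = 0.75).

Effective throat t_e = 0.707 × 0.25 = 0.1767 in.
Total length L = 9 in; A_we = 0.1767 × 9 = 1.591 in².
F_nw = 0.6 F_EXX = 0.6 × 70 = 42 ksi.
φR_n = 0.75 × 42 × 1.591 = 50.11 kips.

φR_n ≈ 50.1 kips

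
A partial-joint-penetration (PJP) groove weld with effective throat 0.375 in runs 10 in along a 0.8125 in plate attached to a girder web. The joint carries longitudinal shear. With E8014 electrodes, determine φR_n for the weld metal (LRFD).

φR_n ≈ 135 kips

E80XX → F_EXX = 80 ksi.
Effective throat (given) t_e = 0.375 in.
A_we = 0.375 × 10 = 3.75 in².
F_nw = 0.6 F_EXX = 48 ksi.
φR_n = 0.75 × 48 × 3.75 = 135 kips.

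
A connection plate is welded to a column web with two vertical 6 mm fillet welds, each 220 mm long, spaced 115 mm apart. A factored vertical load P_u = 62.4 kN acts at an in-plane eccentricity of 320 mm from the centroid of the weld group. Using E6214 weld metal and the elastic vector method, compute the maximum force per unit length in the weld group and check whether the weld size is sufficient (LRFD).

E62XX → F_EXX = 620 MPa.
Total weld length L_w = 440 mm. Treat welds as unit-width lines.
Polar moment about centroid: J = 2[d³/12 + d(b/2)²] = 2[220³/12 + 220×57.5²] = 3229000 mm³.
Direct shear f_v = P/L_w = 62.4×10³ / 440 = 141.8 N/mm (vertical).
Torsion M = P·e = 62.4×10³ × 320 = 19968000 N·mm.
Critical point at (x, y) = (57.5, 110) from centroid. f_tx = M·y/J = 680.1 N/mm; f_ty = M·x/J = 355.5 N/mm.
Resultant f_max = √[f_tx² + (f_v + f_ty)²] = √[680.1² + (141.8 + 355.5)²] = 842.6 N/mm.
Capacity per unit length: φr_n = 0.75 × 0.6 × 620 × (0.707 × 6) = 1184 N/mm.
842.6 ≤ 1184 → adequate.

f_max ≈ 843 N/mm; adequate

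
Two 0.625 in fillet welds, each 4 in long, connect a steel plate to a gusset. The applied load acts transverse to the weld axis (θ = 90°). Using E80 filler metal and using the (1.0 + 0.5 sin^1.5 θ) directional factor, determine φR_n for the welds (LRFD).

E80XX → F_EXX = 80 ksi.
t_e = 0.707 × 0.625 = 0.4419 in; A_we = 0.4419 × 8 = 3.535 in².
Directional factor: 1.0 + 0.5 sin^1.5(90°) = 1.5.
F_nw = 0.6 × 80 × 1.5 = 72 ksi.
φR_n = 0.75 × 72 × 3.535 = 190.9 kip.

φR_n ≈ 191 kip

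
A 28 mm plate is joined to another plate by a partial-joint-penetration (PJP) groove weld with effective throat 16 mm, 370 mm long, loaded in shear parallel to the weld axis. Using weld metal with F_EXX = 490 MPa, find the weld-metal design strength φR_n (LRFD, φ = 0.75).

φR_n ≈ 1310 kN

Effective throat (given) t_e = 16 mm.
A_we = 16 × 370 = 5920 mm².
F_nw = 0.6 F_EXX = 294 MPa.
φR_n = 0.75 × 294 × 5920 × 10⁻³ = 1305 kN.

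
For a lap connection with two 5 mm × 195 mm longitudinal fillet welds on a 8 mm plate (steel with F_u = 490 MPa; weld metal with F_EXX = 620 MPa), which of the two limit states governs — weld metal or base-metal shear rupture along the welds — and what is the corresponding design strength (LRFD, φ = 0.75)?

φR_n ≈ 385 kN (weld metal governs)

t_e = 0.707 × 5 = 3.535 mm; L = 390 mm.
Weld metal: φR_n = 0.75 × 0.6 × 620 × 3.535 × 390 × 10⁻³ = 384.6 kN.
Base metal (shear rupture): φR_n = 0.75 × 0.6 × 490 × 8 × 390 × 10⁻³ = 688 kN.
Governing: weld metal.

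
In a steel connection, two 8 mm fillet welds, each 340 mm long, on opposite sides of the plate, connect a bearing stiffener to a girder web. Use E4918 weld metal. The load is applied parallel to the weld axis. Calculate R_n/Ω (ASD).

E49XX → F_EXX = 490 MPa.
Effective throat t_e = 0.707 × 8 = 5.656 mm.
Total length L = 680 mm; A_we = 5.656 × 680 = 3846 mm².
F_nw = 0.6 F_EXX = 0.6 × 490 = 294 MPa.
R_n = 294 × 3846 × 10⁻³ = 1131 kN; R_n/Ω = 1131/2.0 = 565.4 kN.

R_n/Ω ≈ 565 kN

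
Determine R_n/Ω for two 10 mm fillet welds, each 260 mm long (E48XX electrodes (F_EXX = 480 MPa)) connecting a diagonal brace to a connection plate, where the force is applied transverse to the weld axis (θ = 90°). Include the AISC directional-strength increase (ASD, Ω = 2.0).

t_e = 0.707 × 10 = 7.07 mm; A_we = 7.07 × 520 = 3676 mm².
Directional factor: 1.0 + 0.5 sin^1.5(90°) = 1.5.
F_nw = 0.6 × 480 × 1.5 = 432 MPa.
R_n/Ω = (432 × 3676) / 2.0 × 10⁻³ = 794.1 kN.

R_n/Ω ≈ 794 kN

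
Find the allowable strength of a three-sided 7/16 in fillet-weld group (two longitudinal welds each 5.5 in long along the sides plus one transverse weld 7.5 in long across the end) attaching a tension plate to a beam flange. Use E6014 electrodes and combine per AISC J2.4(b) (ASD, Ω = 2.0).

R_n/Ω ≈ 115 kips

E60XX → F_EXX = 60 ksi.
t_e = 0.707 × 0.4375 = 0.3093 in.
R_nwl = 0.6 × 60 × 0.3093 × 11 = 122.5 kips (longitudinal, 2 welds).
R_nwt = 0.6 × 60 × 0.3093 × 7.5 = 83.51 kips (transverse, base value).
(i) R_nwl + R_nwt = 206 kips; (ii) 0.85 R_nwl + 1.5 R_nwt = 229.4 kips.
R_n = max = 229.4 kips [governs: (ii)]; R_n/Ω = 114.7 kips.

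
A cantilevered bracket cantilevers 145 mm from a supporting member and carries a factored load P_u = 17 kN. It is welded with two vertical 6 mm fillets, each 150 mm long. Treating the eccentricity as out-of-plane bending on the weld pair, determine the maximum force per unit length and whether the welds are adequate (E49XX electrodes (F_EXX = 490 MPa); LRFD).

L_w = 2 × 150 = 300 mm; section modulus (unit throat) S = 2 × L²/6 = 7500 mm².
Direct shear f_v = P/L_w = 17×10³/300 = 56.67 N/mm.
Moment M = P × e = 17×10³ × 145 = 2465000 N·mm; bending f_b = M/S = 328.7 N/mm.
f_max = √(f_v² + f_b²) = √(56.67² + 328.7²) = 333.5 N/mm.
φr_n = 0.75 × 0.6 × 490 × (0.707 × 6) = 935.4 N/mm → adequate.

f_max ≈ 334 N/mm; adequate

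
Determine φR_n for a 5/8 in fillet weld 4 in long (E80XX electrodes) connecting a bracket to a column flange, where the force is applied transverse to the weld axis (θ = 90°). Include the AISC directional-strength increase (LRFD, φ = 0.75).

E80XX → F_EXX = 80 ksi.
t_e = 0.707 × 0.625 = 0.4419 in; A_we = 0.4419 × 4 = 1.767 in².
Directional factor: 1.0 + 0.5 sin^1.5(90°) = 1.5.
F_nw = 0.6 × 80 × 1.5 = 72 ksi.
φR_n = 0.75 × 72 × 1.767 = 95.44 kips.

φR_n ≈ 95.4 kips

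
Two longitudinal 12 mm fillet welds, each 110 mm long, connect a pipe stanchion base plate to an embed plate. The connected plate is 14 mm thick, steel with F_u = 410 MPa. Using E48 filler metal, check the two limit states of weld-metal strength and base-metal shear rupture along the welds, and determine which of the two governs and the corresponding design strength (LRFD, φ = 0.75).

φR_n ≈ 403 kN (weld metal governs)

E48XX → F_EXX = 480 MPa.
t_e = 0.707 × 12 = 8.484 mm; L = 220 mm.
Weld metal: φR_n = 0.75 × 0.6 × 480 × 8.484 × 220 × 10⁻³ = 403.2 kN.
Base metal (shear rupture): φR_n = 0.75 × 0.6 × 410 × 14 × 220 × 10⁻³ = 568.3 kN.
Governing: weld metal.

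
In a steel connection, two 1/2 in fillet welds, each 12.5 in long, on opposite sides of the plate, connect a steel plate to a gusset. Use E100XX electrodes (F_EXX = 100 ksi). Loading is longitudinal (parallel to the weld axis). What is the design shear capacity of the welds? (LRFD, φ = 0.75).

Effective throat t_e = 0.707 × 0.5 = 0.3535 in.
Total length L = 25 in; A_we = 0.3535 × 25 = 8.838 in².
F_nw = 0.6 F_EXX = 0.6 × 100 = 60 ksi.
φR_n = 0.75 × 60 × 8.838 = 397.7 kip.

φR_n ≈ 398 kip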